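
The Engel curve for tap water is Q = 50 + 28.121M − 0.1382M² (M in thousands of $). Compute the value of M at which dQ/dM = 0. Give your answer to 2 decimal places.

101.74

dQ/dM = 28.121 − 0.2764M.
The good is inferior where dQ/dM < 0. Setting dQ/dM = 0 gives M = 28.121 / 0.2764 = 101.74.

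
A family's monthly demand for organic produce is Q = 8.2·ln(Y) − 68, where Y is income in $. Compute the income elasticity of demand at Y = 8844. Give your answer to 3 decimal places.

At Y = 8844: Q = 6.517.
dQ/dY = 8.2/Y = 0.000927182 at this income.
η = (dQ/dY)·(Y/Q) = 0.000927182 × (8844/6.517) = 1.258.

1.258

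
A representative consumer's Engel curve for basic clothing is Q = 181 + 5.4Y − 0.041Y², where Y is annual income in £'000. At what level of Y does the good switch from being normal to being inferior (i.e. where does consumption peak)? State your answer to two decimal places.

65.85

dQ/dY = 5.4 − 0.082Y.
The good is inferior where dQ/dY < 0. Setting dQ/dY = 0 gives Y = 5.4 / 0.082 = 65.85.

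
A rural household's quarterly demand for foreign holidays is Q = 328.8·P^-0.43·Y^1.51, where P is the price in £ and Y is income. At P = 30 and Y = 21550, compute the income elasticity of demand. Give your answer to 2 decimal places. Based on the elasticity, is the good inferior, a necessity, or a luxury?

For a multiplicative demand Q = A·P^α·Y^β, the income elasticity is β everywhere.
Here β = 1.51, so η = 1.51.
Since η > 1, this is a luxury.

1.51 (luxury)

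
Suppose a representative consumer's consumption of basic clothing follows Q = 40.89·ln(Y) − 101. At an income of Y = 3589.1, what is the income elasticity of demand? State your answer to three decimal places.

At Y = 3589.1: Q = 233.712.
dQ/dY = 40.89/Y = 0.0113928 at this income.
η = (dQ/dY)·(Y/Q) = 0.0113928 × (3589.1/233.712) = 0.175.

0.175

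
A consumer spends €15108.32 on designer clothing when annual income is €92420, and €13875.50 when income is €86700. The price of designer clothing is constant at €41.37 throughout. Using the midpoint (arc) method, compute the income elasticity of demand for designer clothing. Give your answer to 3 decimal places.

With a constant price, Q₁ = 15108.32/41.37 = 365.200 and Q₂ = 13875.50/41.37 = 335.400 (equivalently, work directly with expenditure since P cancels).
Midpoint %ΔQ = (13875.50 − 15108.32)/14491.91 = -0.08507; midpoint %ΔI = (86700 − 92420)/89560 = -0.06387.
η = -0.08507 / -0.06387 = 1.332.

1.332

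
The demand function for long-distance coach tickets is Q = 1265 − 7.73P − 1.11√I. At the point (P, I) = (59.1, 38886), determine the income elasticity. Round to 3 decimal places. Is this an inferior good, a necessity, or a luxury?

At P = 59.1, I = 38886: Q = 589.270.
Holding P constant, ∂Q/∂I = -1.11/(2√I) = -0.00281447.
η_I = (∂Q/∂I)·(I/Q) = -0.00281447 × (38886/589.270) = -0.186.
Since η < 0, this is an inferior good.

-0.186 (inferior good)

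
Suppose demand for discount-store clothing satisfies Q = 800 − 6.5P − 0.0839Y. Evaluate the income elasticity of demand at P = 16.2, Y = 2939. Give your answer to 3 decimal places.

-0.550

At P = 16.2, Y = 2939: Q = 448.118.
Holding P constant, ∂Q/∂Y = −0.0839.
η_Y = (∂Q/∂Y)·(Y/Q) = -0.0839 × (2939/448.118) = -0.550.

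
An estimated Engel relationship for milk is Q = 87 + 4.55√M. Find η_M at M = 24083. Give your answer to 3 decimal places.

0.445

At M = 24083: Q = 793.101.
dQ/dM = 4.55/(2√M) = 0.0146597 at this income.
η = (dQ/dM)·(M/Q) = 0.0146597 × (24083/793.101) = 0.445.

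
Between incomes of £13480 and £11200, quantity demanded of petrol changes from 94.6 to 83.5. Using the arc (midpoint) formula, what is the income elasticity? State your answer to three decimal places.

ΔQ = 83.5 − 94.6 = -11.1; midpoint Q̄ = (94.6 + 83.5)/2 = 89.05.
ΔI = 11200 − 13480 = -2280; midpoint Ī = (13480 + 11200)/2 = 12340.
η = (ΔQ/Q̄) ÷ (ΔI/Ī) = (-11.1/89.05) ÷ (-2280/12340) = 0.675.

0.675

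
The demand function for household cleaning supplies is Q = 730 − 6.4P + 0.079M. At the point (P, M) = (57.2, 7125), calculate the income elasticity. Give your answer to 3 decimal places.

0.607

At P = 57.2, M = 7125: Q = 926.795.
Holding P constant, ∂Q/∂M = 0.079.
η_M = (∂Q/∂M)·(M/Q) = 0.079 × (7125/926.795) = 0.607.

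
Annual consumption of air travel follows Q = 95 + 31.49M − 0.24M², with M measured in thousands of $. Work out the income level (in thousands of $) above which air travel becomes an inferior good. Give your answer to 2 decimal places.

65.60

dQ/dM = 31.49 − 0.48M.
The good is inferior where dQ/dM < 0. Setting dQ/dM = 0 gives M = 31.49 / 0.48 = 65.60.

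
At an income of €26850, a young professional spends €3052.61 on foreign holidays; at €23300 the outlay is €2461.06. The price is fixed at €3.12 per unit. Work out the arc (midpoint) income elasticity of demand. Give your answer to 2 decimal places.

1.52

With a constant price, Q₁ = 3052.61/3.12 = 978.401 and Q₂ = 2461.06/3.12 = 788.801 (equivalently, work directly with expenditure since P cancels).
Midpoint %ΔQ = (2461.06 − 3052.61)/2756.84 = -0.21458; midpoint %ΔI = (23300 − 26850)/25075 = -0.14158.
η = -0.21458 / -0.14158 = 1.52.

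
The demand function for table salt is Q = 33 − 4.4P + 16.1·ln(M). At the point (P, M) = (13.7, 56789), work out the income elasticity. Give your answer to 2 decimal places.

At P = 13.7, M = 56789: Q = 148.968.
Holding P constant, ∂Q/∂M = 16.1/M = 0.000283506.
η_M = (∂Q/∂M)·(M/Q) = 0.000283506 × (56789/148.968) = 0.11.

0.11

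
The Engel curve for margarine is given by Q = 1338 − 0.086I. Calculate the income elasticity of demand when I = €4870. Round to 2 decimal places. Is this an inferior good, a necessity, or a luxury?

-0.46 (inferior good)

At I = 4870: Q = 919.180.
dQ/dI = −0.086.
η = (dQ/dI)·(I/Q) = -0.086 × (4870/919.180) = -0.46.
Since η < 0, the good is an inferior good.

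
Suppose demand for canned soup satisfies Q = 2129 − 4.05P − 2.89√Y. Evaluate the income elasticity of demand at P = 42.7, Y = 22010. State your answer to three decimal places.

At P = 42.7, Y = 22010: Q = 1527.311.
Holding P constant, ∂Q/∂Y = -2.89/(2√Y) = -0.00973997.
η_Y = (∂Q/∂Y)·(Y/Q) = -0.00973997 × (22010/1527.311) = -0.140.

-0.140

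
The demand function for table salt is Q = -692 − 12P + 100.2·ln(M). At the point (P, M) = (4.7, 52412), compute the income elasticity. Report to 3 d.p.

At P = 4.7, M = 52412: Q = 340.462.
Holding P constant, ∂Q/∂M = 100.2/M = 0.00191178.
η_M = (∂Q/∂M)·(M/Q) = 0.00191178 × (52412/340.462) = 0.294.

0.294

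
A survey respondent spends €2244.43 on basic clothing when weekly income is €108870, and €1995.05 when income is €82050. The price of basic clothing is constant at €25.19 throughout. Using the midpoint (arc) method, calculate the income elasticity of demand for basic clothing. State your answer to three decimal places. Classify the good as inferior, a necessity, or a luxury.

With a constant price, Q₁ = 2244.43/25.19 = 89.100 and Q₂ = 1995.05/25.19 = 79.200 (equivalently, work directly with expenditure since P cancels).
Midpoint %ΔQ = (1995.05 − 2244.43)/2119.74 = -0.11765; midpoint %ΔI = (82050 − 108870)/95460 = -0.28096.
η = -0.11765 / -0.28096 = 0.419.
0 < η < 1 ⇒ necessity.

0.419 (necessity)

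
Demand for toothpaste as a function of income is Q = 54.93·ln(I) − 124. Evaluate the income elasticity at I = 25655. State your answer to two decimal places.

0.13

At I = 25655: Q = 433.676.
dQ/dI = 54.93/I = 0.0021411 at this income.
η = (dQ/dI)·(I/Q) = 0.0021411 × (25655/433.676) = 0.13.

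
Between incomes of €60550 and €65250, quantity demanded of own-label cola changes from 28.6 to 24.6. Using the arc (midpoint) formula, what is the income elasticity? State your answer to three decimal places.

-2.012

ΔQ = 24.6 − 28.6 = -4; midpoint Q̄ = (28.6 + 24.6)/2 = 26.6.
ΔI = 65250 − 60550 = 4700; midpoint Ī = (60550 + 65250)/2 = 62900.
η = (ΔQ/Q̄) ÷ (ΔI/Ī) = (-4/26.6) ÷ (4700/62900) = -2.012.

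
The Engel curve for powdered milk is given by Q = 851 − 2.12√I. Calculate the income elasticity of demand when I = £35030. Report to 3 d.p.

At I = 35030: Q = 454.214.
dQ/dI = -2.12/(2√I) = -0.00566351 at this income.
η = (dQ/dI)·(I/Q) = -0.00566351 × (35030/454.214) = -0.437.

-0.437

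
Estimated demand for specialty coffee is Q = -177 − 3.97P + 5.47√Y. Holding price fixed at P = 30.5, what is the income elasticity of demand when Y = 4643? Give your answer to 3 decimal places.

2.497

At P = 30.5, Y = 4643: Q = 74.638.
Holding P constant, ∂Q/∂Y = 5.47/(2√Y) = 0.0401382.
η_Y = (∂Q/∂Y)·(Y/Q) = 0.0401382 × (4643/74.638) = 2.497.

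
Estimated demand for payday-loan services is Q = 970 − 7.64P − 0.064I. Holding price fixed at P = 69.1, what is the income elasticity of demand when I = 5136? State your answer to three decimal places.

At P = 69.1, I = 5136: Q = 113.372.
Holding P constant, ∂Q/∂I = −0.064.
η_I = (∂Q/∂I)·(I/Q) = -0.064 × (5136/113.372) = -2.899.

-2.899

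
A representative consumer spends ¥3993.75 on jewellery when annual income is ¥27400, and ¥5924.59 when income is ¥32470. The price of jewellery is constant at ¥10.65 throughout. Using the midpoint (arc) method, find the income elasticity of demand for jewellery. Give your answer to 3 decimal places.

2.299

With a constant price, Q₁ = 3993.75/10.65 = 375.000 and Q₂ = 5924.59/10.65 = 556.300 (equivalently, work directly with expenditure since P cancels).
Midpoint %ΔQ = (5924.59 − 3993.75)/4959.17 = 0.38935; midpoint %ΔI = (32470 − 27400)/29935 = 0.16937.
η = 0.38935 / 0.16937 = 2.299.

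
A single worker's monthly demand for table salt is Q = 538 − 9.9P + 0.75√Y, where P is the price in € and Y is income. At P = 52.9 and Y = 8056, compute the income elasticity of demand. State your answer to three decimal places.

0.412

At P = 52.9, Y = 8056: Q = 81.606.
Holding P constant, ∂Q/∂Y = 0.75/(2√Y) = 0.00417803.
η_Y = (∂Q/∂Y)·(Y/Q) = 0.00417803 × (8056/81.606) = 0.412.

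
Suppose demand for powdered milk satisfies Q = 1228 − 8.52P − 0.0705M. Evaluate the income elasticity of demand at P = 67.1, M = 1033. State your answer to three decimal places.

At P = 67.1, M = 1033: Q = 583.482.
Holding P constant, ∂Q/∂M = −0.0705.
η_M = (∂Q/∂M)·(M/Q) = -0.0705 × (1033/583.482) = -0.125.

-0.125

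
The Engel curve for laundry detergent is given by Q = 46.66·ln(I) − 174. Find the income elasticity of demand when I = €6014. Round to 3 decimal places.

0.201

At I = 6014: Q = 232.028.
dQ/dI = 46.66/I = 0.00775856 at this income.
η = (dQ/dI)·(I/Q) = 0.00775856 × (6014/232.028) = 0.201.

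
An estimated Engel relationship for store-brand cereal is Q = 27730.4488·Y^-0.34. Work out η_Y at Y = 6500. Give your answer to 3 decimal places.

For Q = A·Y^β the income elasticity is constant and equal to β.
Here β = -0.34, so η = -0.340.

-0.340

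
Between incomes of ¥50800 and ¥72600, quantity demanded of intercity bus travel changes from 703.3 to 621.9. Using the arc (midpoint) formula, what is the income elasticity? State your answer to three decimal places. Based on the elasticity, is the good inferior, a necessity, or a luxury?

-0.348 (inferior good)

ΔQ = 621.9 − 703.3 = -81.4; midpoint Q̄ = (703.3 + 621.9)/2 = 662.6.
ΔI = 72600 − 50800 = 21800; midpoint Ī = (50800 + 72600)/2 = 61700.
η = (ΔQ/Q̄) ÷ (ΔI/Ī) = (-81.4/662.6) ÷ (21800/61700) = -0.348.
η < 0 ⇒ inferior good.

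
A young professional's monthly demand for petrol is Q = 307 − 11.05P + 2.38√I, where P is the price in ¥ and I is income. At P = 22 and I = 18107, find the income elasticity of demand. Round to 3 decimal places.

At P = 22, I = 18107: Q = 384.158.
Holding P constant, ∂Q/∂I = 2.38/(2√I) = 0.00884349.
η_I = (∂Q/∂I)·(I/Q) = 0.00884349 × (18107/384.158) = 0.417.

0.417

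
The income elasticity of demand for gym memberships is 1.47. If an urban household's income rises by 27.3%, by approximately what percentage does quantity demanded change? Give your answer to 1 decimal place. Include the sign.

40.1%

%ΔQ ≈ η × %ΔI = 1.47 × 27.3% = 40.1%.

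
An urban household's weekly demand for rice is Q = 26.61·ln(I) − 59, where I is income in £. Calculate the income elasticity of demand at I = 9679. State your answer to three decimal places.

0.144

At I = 9679: Q = 185.219.
dQ/dI = 26.61/I = 0.00274925 at this income.
η = (dQ/dI)·(I/Q) = 0.00274925 × (9679/185.219) = 0.144.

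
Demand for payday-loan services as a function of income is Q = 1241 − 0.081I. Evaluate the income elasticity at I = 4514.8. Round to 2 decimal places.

-0.42

At I = 4514.8: Q = 875.301.
dQ/dI = −0.081.
η = (dQ/dI)·(I/Q) = -0.081 × (4514.8/875.301) = -0.42.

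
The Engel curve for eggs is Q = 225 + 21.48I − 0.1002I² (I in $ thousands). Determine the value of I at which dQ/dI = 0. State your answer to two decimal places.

dQ/dI = 21.48 − 0.2004I.
The good is inferior where dQ/dI < 0. Setting dQ/dI = 0 gives I = 21.48 / 0.2004 = 107.19.

107.19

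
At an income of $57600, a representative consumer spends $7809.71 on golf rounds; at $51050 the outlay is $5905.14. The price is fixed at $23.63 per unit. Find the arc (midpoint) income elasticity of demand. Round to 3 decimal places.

With a constant price, Q₁ = 7809.71/23.63 = 330.500 and Q₂ = 5905.14/23.63 = 249.900 (equivalently, work directly with expenditure since P cancels).
Midpoint %ΔQ = (5905.14 − 7809.71)/6857.43 = -0.27774; midpoint %ΔI = (51050 − 57600)/54325 = -0.12057.
η = -0.27774 / -0.12057 = 2.304.

2.304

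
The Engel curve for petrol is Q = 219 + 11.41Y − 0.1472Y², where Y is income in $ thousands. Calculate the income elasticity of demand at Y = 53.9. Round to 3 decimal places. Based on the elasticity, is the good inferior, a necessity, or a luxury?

-0.591 (inferior good)

At Y = 53.9: Q = 406.3521.
dQ/dY = 11.41 − 0.2944Y = -4.45816.
η = (dQ/dY)·(Y/Q) = -4.45816 × (53.9/406.3521) = -0.591.
η < 0 ⇒ inferior good.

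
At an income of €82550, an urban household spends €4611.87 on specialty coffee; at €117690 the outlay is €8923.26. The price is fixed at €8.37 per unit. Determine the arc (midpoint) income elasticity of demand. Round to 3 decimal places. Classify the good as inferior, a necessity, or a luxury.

1.815 (luxury)

With a constant price, Q₁ = 4611.87/8.37 = 551.000 and Q₂ = 8923.26/8.37 = 1066.100 (equivalently, work directly with expenditure since P cancels).
Midpoint %ΔQ = (8923.26 − 4611.87)/6767.57 = 0.63707; midpoint %ΔI = (117690 − 82550)/100120 = 0.35098.
η = 0.63707 / 0.35098 = 1.815.
η > 1 ⇒ luxury.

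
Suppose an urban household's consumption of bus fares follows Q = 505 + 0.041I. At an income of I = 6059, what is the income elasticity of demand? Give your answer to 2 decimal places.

0.33

At I = 6059: Q = 753.419.
dQ/dI = 0.041.
η = (dQ/dI)·(I/Q) = 0.041 × (6059/753.419) = 0.33.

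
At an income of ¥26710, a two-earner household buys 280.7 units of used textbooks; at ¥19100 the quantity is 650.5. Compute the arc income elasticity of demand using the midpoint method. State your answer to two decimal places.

ΔQ = 650.5 − 280.7 = 369.8; midpoint Q̄ = (280.7 + 650.5)/2 = 465.6.
ΔI = 19100 − 26710 = -7610; midpoint Ī = (26710 + 19100)/2 = 22905.
η = (ΔQ/Q̄) ÷ (ΔI/Ī) = (369.8/465.6) ÷ (-7610/22905) = -2.39.

-2.39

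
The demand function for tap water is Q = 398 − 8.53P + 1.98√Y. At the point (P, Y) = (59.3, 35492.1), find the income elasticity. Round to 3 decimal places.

At P = 59.3, Y = 35492.1: Q = 265.190.
Holding P constant, ∂Q/∂Y = 1.98/(2√Y) = 0.00525496.
η_Y = (∂Q/∂Y)·(Y/Q) = 0.00525496 × (35492.1/265.190) = 0.703.

0.703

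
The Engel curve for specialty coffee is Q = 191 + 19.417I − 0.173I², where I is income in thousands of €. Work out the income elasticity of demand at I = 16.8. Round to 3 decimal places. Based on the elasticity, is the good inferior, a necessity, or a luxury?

0.488 (necessity)

At I = 16.8: Q = 468.3781.
dQ/dI = 19.417 − 0.346I = 13.60420.
η = (dQ/dI)·(I/Q) = 13.60420 × (16.8/468.3781) = 0.488.
0 < η < 1 ⇒ necessity.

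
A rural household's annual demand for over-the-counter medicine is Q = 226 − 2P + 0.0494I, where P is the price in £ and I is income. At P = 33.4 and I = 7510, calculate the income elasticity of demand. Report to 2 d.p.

At P = 33.4, I = 7510: Q = 530.194.
Holding P constant, ∂Q/∂I = 0.0494.
η_I = (∂Q/∂I)·(I/Q) = 0.0494 × (7510/530.194) = 0.70.

0.70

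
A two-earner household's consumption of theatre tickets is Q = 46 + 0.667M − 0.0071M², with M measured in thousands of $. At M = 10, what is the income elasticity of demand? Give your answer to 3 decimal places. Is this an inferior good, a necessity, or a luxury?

0.101 (necessity)

At M = 10: Q = 51.9600.
dQ/dM = 0.667 − 0.0142M = 0.52500.
η = (dQ/dM)·(M/Q) = 0.52500 × (10/51.9600) = 0.101.
0 < η < 1 ⇒ necessity.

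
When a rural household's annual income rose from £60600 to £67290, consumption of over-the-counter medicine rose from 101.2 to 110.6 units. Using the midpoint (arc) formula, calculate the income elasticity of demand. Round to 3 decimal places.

ΔQ = 110.6 − 101.2 = 9.4; midpoint Q̄ = (101.2 + 110.6)/2 = 105.9.
ΔI = 67290 − 60600 = 6690; midpoint Ī = (60600 + 67290)/2 = 63945.
η = (ΔQ/Q̄) ÷ (ΔI/Ī) = (9.4/105.9) ÷ (6690/63945) = 0.848.

0.848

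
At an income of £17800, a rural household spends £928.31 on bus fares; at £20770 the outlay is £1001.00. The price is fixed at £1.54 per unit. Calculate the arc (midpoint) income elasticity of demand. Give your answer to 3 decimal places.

With a constant price, Q₁ = 928.31/1.54 = 602.799 and Q₂ = 1001.00/1.54 = 650.000 (equivalently, work directly with expenditure since P cancels).
Midpoint %ΔQ = (1001.00 − 928.31)/964.66 = 0.07535; midpoint %ΔI = (20770 − 17800)/19285 = 0.15401.
η = 0.07535 / 0.15401 = 0.489.

0.489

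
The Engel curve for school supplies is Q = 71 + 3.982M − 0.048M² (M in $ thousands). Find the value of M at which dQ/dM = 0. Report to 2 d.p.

dQ/dM = 3.982 − 0.096M.
The good is inferior where dQ/dM < 0. Setting dQ/dM = 0 gives M = 3.982 / 0.096 = 41.48.

41.48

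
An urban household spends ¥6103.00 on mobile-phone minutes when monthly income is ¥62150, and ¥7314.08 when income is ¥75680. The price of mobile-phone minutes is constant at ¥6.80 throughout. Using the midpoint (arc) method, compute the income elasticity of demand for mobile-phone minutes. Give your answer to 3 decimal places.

With a constant price, Q₁ = 6103.00/6.80 = 897.500 and Q₂ = 7314.08/6.80 = 1075.600 (equivalently, work directly with expenditure since P cancels).
Midpoint %ΔQ = (7314.08 − 6103.00)/6708.54 = 0.18053; midpoint %ΔI = (75680 − 62150)/68915 = 0.19633.
η = 0.18053 / 0.19633 = 0.920.

0.920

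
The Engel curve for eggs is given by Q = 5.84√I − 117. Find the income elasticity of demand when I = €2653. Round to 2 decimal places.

0.82

At I = 2653: Q = 183.803.
dQ/dI = 5.84/(2√I) = 0.056691 at this income.
η = (dQ/dI)·(I/Q) = 0.056691 × (2653/183.803) = 0.82.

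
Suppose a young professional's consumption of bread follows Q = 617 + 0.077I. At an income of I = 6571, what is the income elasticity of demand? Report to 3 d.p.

At I = 6571: Q = 1122.967.
dQ/dI = 0.077.
η = (dQ/dI)·(I/Q) = 0.077 × (6571/1122.967) = 0.451.

0.451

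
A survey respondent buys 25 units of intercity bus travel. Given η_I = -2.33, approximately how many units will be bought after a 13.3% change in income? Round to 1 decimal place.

17.3

%ΔQ ≈ η × %ΔI = -2.33 × 13.3% = -30.989%.
New Q ≈ 25 × (1 − 0.30989) = 17.3.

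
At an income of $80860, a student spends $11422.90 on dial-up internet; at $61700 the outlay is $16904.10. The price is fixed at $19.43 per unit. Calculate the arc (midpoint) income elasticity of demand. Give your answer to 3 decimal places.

With a constant price, Q₁ = 11422.90/19.43 = 587.900 and Q₂ = 16904.10/19.43 = 870.000 (equivalently, work directly with expenditure since P cancels).
Midpoint %ΔQ = (16904.10 − 11422.90)/14163.50 = 0.38699; midpoint %ΔI = (61700 − 80860)/71280 = -0.26880.
η = 0.38699 / -0.26880 = -1.440.

-1.440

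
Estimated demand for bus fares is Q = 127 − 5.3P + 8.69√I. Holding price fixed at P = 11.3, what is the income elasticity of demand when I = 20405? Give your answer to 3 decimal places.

0.474

At P = 11.3, I = 20405: Q = 1308.442.
Holding P constant, ∂Q/∂I = 8.69/(2√I) = 0.0304174.
η_I = (∂Q/∂I)·(I/Q) = 0.0304174 × (20405/1308.442) = 0.474.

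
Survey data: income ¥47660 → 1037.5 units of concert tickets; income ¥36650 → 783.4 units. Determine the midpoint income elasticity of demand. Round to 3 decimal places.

1.069

ΔQ = 783.4 − 1037.5 = -254.1; midpoint Q̄ = (1037.5 + 783.4)/2 = 910.45.
ΔI = 36650 − 47660 = -11010; midpoint Ī = (47660 + 36650)/2 = 42155.
η = (ΔQ/Q̄) ÷ (ΔI/Ī) = (-254.1/910.45) ÷ (-11010/42155) = 1.069.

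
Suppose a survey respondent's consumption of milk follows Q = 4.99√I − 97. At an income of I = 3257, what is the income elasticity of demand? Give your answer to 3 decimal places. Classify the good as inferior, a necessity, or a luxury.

At I = 3257: Q = 187.780.
dQ/dI = 4.99/(2√I) = 0.0437181 at this income.
η = (dQ/dI)·(I/Q) = 0.0437181 × (3257/187.780) = 0.758.
Since 0 < η < 1, the good is a necessity.

0.758 (necessity)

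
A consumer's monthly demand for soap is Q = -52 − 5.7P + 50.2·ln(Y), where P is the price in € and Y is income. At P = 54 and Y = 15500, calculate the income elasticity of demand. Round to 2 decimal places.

0.40

At P = 54, Y = 15500: Q = 124.559.
Holding P constant, ∂Q/∂Y = 50.2/Y = 0.00323871.
η_Y = (∂Q/∂Y)·(Y/Q) = 0.00323871 × (15500/124.559) = 0.40.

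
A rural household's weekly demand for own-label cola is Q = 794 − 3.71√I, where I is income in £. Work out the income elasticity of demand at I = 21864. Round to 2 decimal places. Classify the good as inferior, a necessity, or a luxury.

-1.12 (inferior good)

At I = 21864: Q = 245.422.
dQ/dI = -3.71/(2√I) = -0.0125452 at this income.
η = (dQ/dI)·(I/Q) = -0.0125452 × (21864/245.422) = -1.12.
Since η < 0, the good is an inferior good.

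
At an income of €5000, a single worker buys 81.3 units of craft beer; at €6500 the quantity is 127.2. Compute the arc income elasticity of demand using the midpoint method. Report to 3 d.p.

ΔQ = 127.2 − 81.3 = 45.9; midpoint Q̄ = (81.3 + 127.2)/2 = 104.25.
ΔI = 6500 − 5000 = 1500; midpoint Ī = (5000 + 6500)/2 = 5750.
η = (ΔQ/Q̄) ÷ (ΔI/Ī) = (45.9/104.25) ÷ (1500/5750) = 1.688.

1.688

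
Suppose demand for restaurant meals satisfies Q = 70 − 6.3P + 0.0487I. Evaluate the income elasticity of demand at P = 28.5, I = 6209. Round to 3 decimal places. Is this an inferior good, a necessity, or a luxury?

1.568 (luxury)

At P = 28.5, I = 6209: Q = 192.828.
Holding P constant, ∂Q/∂I = 0.0487.
η_I = (∂Q/∂I)·(I/Q) = 0.0487 × (6209/192.828) = 1.568.
Since η > 1, this is a luxury.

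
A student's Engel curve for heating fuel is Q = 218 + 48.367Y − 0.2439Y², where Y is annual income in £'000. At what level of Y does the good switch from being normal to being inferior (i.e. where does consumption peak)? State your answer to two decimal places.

99.15

dQ/dY = 48.367 − 0.4878Y.
The good is inferior where dQ/dY < 0. Setting dQ/dY = 0 gives Y = 48.367 / 0.4878 = 99.15.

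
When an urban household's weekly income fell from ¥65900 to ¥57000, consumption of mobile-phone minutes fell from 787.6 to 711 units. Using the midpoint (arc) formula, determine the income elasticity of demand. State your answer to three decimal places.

0.706

ΔQ = 711 − 787.6 = -76.6; midpoint Q̄ = (787.6 + 711)/2 = 749.3.
ΔI = 57000 − 65900 = -8900; midpoint Ī = (65900 + 57000)/2 = 61450.
η = (ΔQ/Q̄) ÷ (ΔI/Ī) = (-76.6/749.3) ÷ (-8900/61450) = 0.706.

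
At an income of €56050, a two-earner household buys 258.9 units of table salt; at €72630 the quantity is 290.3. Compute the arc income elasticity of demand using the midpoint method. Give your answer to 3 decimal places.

0.444

ΔQ = 290.3 − 258.9 = 31.4; midpoint Q̄ = (258.9 + 290.3)/2 = 274.6.
ΔI = 72630 − 56050 = 16580; midpoint Ī = (56050 + 72630)/2 = 64340.
η = (ΔQ/Q̄) ÷ (ΔI/Ī) = (31.4/274.6) ÷ (16580/64340) = 0.444.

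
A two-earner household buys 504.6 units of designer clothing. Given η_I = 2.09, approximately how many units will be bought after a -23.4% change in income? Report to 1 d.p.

257.8

%ΔQ ≈ η × %ΔI = 2.09 × (-23.4%) = -48.906%.
New Q ≈ 504.6 × (1 − 0.48906) = 257.8.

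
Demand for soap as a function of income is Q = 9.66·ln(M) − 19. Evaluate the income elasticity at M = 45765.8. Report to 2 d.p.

At M = 45765.8: Q = 84.664.
dQ/dM = 9.66/M = 0.000211075 at this income.
η = (dQ/dM)·(M/Q) = 0.000211075 × (45765.8/84.664) = 0.11.

0.11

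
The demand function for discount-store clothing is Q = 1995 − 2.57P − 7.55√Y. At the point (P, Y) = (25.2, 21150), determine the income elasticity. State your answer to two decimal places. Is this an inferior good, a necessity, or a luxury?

At P = 25.2, Y = 21150: Q = 832.237.
Holding P constant, ∂Q/∂Y = -7.55/(2√Y) = -0.0259574.
η_Y = (∂Q/∂Y)·(Y/Q) = -0.0259574 × (21150/832.237) = -0.66.
Since η < 0, this is an inferior good.

-0.66 (inferior good)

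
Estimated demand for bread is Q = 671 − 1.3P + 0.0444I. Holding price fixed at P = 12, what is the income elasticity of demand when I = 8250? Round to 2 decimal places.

At P = 12, I = 8250: Q = 1021.700.
Holding P constant, ∂Q/∂I = 0.0444.
η_I = (∂Q/∂I)·(I/Q) = 0.0444 × (8250/1021.700) = 0.36.

0.36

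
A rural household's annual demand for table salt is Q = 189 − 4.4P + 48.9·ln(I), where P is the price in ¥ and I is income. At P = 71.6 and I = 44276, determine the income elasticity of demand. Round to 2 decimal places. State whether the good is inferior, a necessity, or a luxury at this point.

At P = 71.6, I = 44276: Q = 397.102.
Holding P constant, ∂Q/∂I = 48.9/I = 0.00110444.
η_I = (∂Q/∂I)·(I/Q) = 0.00110444 × (44276/397.102) = 0.12.
Since 0 < η < 1, this is a necessity.

0.12 (necessity)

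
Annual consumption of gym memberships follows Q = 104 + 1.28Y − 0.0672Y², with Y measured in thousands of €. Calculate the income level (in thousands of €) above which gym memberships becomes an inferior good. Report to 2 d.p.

9.52

dQ/dY = 1.28 − 0.1344Y.
The good is inferior where dQ/dY < 0. Setting dQ/dY = 0 gives Y = 1.28 / 0.1344 = 9.52.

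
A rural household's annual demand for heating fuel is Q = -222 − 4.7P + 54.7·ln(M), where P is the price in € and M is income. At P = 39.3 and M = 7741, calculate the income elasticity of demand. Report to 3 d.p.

0.658

At P = 39.3, M = 7741: Q = 83.089.
Holding P constant, ∂Q/∂M = 54.7/M = 0.00706627.
η_M = (∂Q/∂M)·(M/Q) = 0.00706627 × (7741/83.089) = 0.658.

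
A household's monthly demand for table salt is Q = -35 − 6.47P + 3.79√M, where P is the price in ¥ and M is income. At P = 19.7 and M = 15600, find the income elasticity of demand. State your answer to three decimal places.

At P = 19.7, M = 15600: Q = 310.912.
Holding P constant, ∂Q/∂M = 3.79/(2√M) = 0.0151721.
η_M = (∂Q/∂M)·(M/Q) = 0.0151721 × (15600/310.912) = 0.761.

0.761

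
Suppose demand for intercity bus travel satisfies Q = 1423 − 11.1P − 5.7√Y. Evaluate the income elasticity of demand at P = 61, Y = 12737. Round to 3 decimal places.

-3.135

At P = 61, Y = 12737: Q = 102.608.
Holding P constant, ∂Q/∂Y = -5.7/(2√Y) = -0.0252529.
η_Y = (∂Q/∂Y)·(Y/Q) = -0.0252529 × (12737/102.608) = -3.135.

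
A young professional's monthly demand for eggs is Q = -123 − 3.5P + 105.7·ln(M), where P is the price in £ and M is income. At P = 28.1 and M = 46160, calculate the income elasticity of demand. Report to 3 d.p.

At P = 28.1, M = 46160: Q = 913.854.
Holding P constant, ∂Q/∂M = 105.7/M = 0.00228986.
η_M = (∂Q/∂M)·(M/Q) = 0.00228986 × (46160/913.854) = 0.116.

0.116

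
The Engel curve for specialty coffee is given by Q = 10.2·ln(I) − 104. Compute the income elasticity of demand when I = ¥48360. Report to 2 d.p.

1.69

At I = 48360: Q = 6.022.
dQ/dI = 10.2/I = 0.000210918 at this income.
η = (dQ/dI)·(I/Q) = 0.000210918 × (48360/6.022) = 1.69.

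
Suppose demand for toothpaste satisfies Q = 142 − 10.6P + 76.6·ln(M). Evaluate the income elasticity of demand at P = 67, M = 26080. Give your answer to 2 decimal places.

0.36

At P = 67, M = 26080: Q = 210.740.
Holding P constant, ∂Q/∂M = 76.6/M = 0.00293712.
η_M = (∂Q/∂M)·(M/Q) = 0.00293712 × (26080/210.740) = 0.36.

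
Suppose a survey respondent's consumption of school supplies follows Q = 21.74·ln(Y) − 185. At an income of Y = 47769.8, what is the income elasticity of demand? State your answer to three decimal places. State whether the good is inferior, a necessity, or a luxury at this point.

At Y = 47769.8: Q = 49.230.
dQ/dY = 21.74/Y = 0.000455099 at this income.
η = (dQ/dY)·(Y/Q) = 0.000455099 × (47769.8/49.230) = 0.442.
Since 0 < η < 1, the good is a necessity.

0.442 (necessity)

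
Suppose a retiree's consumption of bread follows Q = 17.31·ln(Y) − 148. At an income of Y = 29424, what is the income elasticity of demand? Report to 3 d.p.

0.575

At Y = 29424: Q = 30.112.
dQ/dY = 17.31/Y = 0.000588295 at this income.
η = (dQ/dY)·(Y/Q) = 0.000588295 × (29424/30.112) = 0.575.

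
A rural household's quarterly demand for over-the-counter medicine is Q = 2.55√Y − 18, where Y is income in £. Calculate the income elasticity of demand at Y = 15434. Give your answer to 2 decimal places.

0.53

At Y = 15434: Q = 298.796.
dQ/dY = 2.55/(2√Y) = 0.0102629 at this income.
η = (dQ/dY)·(Y/Q) = 0.0102629 × (15434/298.796) = 0.53.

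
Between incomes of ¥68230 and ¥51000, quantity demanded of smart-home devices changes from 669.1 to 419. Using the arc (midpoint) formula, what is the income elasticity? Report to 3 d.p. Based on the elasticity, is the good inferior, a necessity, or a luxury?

ΔQ = 419 − 669.1 = -250.1; midpoint Q̄ = (669.1 + 419)/2 = 544.05.
ΔI = 51000 − 68230 = -17230; midpoint Ī = (68230 + 51000)/2 = 59615.
η = (ΔQ/Q̄) ÷ (ΔI/Ī) = (-250.1/544.05) ÷ (-17230/59615) = 1.591.
η > 1 ⇒ luxury.

1.591 (luxury)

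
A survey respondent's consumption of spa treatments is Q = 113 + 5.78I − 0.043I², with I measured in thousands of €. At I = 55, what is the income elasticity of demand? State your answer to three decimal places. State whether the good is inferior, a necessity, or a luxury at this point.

0.192 (necessity)

At I = 55: Q = 300.8250.
dQ/dI = 5.78 − 0.086I = 1.05000.
η = (dQ/dI)·(I/Q) = 1.05000 × (55/300.8250) = 0.192.
0 < η < 1 ⇒ necessity.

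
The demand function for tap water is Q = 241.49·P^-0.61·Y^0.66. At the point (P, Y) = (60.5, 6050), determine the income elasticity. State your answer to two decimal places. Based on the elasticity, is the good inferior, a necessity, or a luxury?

For a multiplicative demand Q = A·P^α·Y^β, the income elasticity is β everywhere.
Here β = 0.66, so η = 0.66.
Since 0 < η < 1, this is a necessity.

0.66 (necessity)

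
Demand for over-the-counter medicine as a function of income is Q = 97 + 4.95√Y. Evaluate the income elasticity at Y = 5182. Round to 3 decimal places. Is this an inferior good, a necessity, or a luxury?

0.393 (necessity)

At Y = 5182: Q = 453.331.
dQ/dY = 4.95/(2√Y) = 0.0343816 at this income.
η = (dQ/dY)·(Y/Q) = 0.0343816 × (5182/453.331) = 0.393.
Since 0 < η < 1, the good is a necessity.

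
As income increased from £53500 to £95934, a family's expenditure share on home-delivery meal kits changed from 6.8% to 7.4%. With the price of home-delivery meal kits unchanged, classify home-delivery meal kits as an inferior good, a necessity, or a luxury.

The budget share rises as income rises, so η > 1.

luxury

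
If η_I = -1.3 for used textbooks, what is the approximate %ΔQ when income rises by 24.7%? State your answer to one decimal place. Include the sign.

%ΔQ ≈ η × %ΔI = -1.3 × 24.7% = -32.1%.

-32.1%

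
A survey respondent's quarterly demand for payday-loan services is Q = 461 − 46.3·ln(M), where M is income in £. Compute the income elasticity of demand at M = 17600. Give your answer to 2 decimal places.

-5.52

At M = 17600: Q = 8.387.
dQ/dM = -46.3/M = -0.00263068 at this income.
η = (dQ/dM)·(M/Q) = -0.00263068 × (17600/8.387) = -5.52.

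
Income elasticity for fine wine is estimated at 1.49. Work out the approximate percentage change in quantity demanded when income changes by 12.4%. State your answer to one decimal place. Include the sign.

%ΔQ ≈ η × %ΔI = 1.49 × 12.4% = 18.5%.

18.5%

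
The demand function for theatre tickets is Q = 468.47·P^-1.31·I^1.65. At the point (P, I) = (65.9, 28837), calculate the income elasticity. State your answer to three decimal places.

For a multiplicative demand Q = A·P^α·I^β, the income elasticity is β everywhere.
Here β = 1.65, so η = 1.650.

1.650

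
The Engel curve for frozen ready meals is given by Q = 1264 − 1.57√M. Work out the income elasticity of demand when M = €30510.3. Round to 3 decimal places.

At M = 30510.3: Q = 989.765.
dQ/dM = -1.57/(2√M) = -0.00449414 at this income.
η = (dQ/dM)·(M/Q) = -0.00449414 × (30510.3/989.765) = -0.139.

-0.139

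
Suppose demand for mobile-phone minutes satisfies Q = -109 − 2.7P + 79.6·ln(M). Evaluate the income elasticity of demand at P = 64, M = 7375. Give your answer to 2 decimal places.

At P = 64, M = 7375: Q = 427.106.
Holding P constant, ∂Q/∂M = 79.6/M = 0.0107932.
η_M = (∂Q/∂M)·(M/Q) = 0.0107932 × (7375/427.106) = 0.19.

0.19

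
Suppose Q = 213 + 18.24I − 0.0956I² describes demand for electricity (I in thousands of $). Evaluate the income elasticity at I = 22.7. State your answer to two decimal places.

At I = 22.7: Q = 577.7863.
dQ/dI = 18.24 − 0.1912I = 13.89976.
η = (dQ/dI)·(I/Q) = 13.89976 × (22.7/577.7863) = 0.55.

0.55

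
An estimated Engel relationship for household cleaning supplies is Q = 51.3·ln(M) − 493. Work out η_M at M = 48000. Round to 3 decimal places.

At M = 48000: Q = 59.960.
dQ/dM = 51.3/M = 0.00106875 at this income.
η = (dQ/dM)·(M/Q) = 0.00106875 × (48000/59.960) = 0.856.

0.856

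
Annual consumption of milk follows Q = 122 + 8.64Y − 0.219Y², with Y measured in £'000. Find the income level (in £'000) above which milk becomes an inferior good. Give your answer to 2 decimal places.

19.73

dQ/dY = 8.64 − 0.438Y.
The good is inferior where dQ/dY < 0. Setting dQ/dY = 0 gives Y = 8.64 / 0.438 = 19.73.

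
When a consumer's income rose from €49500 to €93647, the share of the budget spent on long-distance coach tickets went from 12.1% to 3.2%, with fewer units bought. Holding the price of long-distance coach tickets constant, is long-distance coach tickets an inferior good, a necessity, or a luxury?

inferior good

Quantity demanded falls as income rises, so η < 0.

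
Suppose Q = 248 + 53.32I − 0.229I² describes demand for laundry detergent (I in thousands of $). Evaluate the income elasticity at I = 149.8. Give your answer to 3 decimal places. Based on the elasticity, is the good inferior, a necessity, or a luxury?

-0.740 (inferior good)

At I = 149.8: Q = 3096.5668.
dQ/dI = 53.32 − 0.458I = -15.28840.
η = (dQ/dI)·(I/Q) = -15.28840 × (149.8/3096.5668) = -0.740.
η < 0 ⇒ inferior good.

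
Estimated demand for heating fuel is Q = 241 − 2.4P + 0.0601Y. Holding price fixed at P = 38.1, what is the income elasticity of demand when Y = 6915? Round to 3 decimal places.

0.735

At P = 38.1, Y = 6915: Q = 565.152.
Holding P constant, ∂Q/∂Y = 0.0601.
η_Y = (∂Q/∂Y)·(Y/Q) = 0.0601 × (6915/565.152) = 0.735.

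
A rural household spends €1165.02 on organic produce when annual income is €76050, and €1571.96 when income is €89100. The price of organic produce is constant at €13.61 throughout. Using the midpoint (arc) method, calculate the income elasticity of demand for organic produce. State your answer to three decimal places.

1.882

With a constant price, Q₁ = 1165.02/13.61 = 85.600 and Q₂ = 1571.96/13.61 = 115.500 (equivalently, work directly with expenditure since P cancels).
Midpoint %ΔQ = (1571.96 − 1165.02)/1368.49 = 0.29736; midpoint %ΔI = (89100 − 76050)/82575 = 0.15804.
η = 0.29736 / 0.15804 = 1.882.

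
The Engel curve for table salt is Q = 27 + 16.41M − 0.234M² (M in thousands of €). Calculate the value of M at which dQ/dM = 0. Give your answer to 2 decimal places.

35.06

dQ/dM = 16.41 − 0.468M.
The good is inferior where dQ/dM < 0. Setting dQ/dM = 0 gives M = 16.41 / 0.468 = 35.06.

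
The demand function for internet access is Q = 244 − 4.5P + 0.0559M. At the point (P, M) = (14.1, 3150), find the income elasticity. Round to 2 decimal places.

At P = 14.1, M = 3150: Q = 356.635.
Holding P constant, ∂Q/∂M = 0.0559.
η_M = (∂Q/∂M)·(M/Q) = 0.0559 × (3150/356.635) = 0.49.

0.49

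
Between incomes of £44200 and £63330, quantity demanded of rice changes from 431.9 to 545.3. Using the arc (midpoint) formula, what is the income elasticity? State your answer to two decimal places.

ΔQ = 545.3 − 431.9 = 113.4; midpoint Q̄ = (431.9 + 545.3)/2 = 488.6.
ΔI = 63330 − 44200 = 19130; midpoint Ī = (44200 + 63330)/2 = 53765.
η = (ΔQ/Q̄) ÷ (ΔI/Ī) = (113.4/488.6) ÷ (19130/53765) = 0.65.

0.65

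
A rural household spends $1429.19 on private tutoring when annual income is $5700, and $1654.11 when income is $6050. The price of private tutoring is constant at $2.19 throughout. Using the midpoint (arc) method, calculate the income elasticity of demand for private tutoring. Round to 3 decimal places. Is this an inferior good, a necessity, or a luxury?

2.449 (luxury)

With a constant price, Q₁ = 1429.19/2.19 = 652.598 and Q₂ = 1654.11/2.19 = 755.301 (equivalently, work directly with expenditure since P cancels).
Midpoint %ΔQ = (1654.11 − 1429.19)/1541.65 = 0.14590; midpoint %ΔI = (6050 − 5700)/5875 = 0.05957.
η = 0.14590 / 0.05957 = 2.449.
η > 1 ⇒ luxury.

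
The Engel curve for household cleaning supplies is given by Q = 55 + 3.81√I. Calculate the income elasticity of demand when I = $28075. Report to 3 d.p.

0.460

At I = 28075: Q = 693.388.
dQ/dI = 3.81/(2√I) = 0.0113693 at this income.
η = (dQ/dI)·(I/Q) = 0.0113693 × (28075/693.388) = 0.460.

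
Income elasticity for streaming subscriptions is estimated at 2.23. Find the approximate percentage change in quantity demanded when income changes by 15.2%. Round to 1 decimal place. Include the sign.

%ΔQ ≈ η × %ΔI = 2.23 × 15.2% = 33.9%.

33.9%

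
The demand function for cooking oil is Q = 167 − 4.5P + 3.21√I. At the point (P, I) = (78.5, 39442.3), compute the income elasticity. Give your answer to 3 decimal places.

0.706

At P = 78.5, I = 39442.3: Q = 451.259.
Holding P constant, ∂Q/∂I = 3.21/(2√I) = 0.00808154.
η_I = (∂Q/∂I)·(I/Q) = 0.00808154 × (39442.3/451.259) = 0.706.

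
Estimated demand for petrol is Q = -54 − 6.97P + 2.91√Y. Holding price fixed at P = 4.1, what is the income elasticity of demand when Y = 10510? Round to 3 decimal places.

At P = 4.1, Y = 10510: Q = 215.751.
Holding P constant, ∂Q/∂Y = 2.91/(2√Y) = 0.0141926.
η_Y = (∂Q/∂Y)·(Y/Q) = 0.0141926 × (10510/215.751) = 0.691.

0.691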